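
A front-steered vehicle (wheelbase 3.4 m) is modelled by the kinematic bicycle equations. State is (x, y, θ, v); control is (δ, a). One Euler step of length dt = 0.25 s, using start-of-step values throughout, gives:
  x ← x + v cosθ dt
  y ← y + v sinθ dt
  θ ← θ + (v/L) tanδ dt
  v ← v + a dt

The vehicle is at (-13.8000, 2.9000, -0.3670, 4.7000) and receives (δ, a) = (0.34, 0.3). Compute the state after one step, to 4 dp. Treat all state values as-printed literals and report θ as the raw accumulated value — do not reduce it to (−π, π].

x' = -13.8000 + 4.7000·cos(-0.3670)·0.25 = -12.7032
y' = 2.9000 + 4.7000·sin(-0.3670)·0.25 = 2.4784
θ' = -0.3670 + (4.7000/3.4)·tan(0.34)·0.25 = -0.2448
v' = 4.7000 + 0.3000·0.25 = 4.7750

(-12.7032, 2.4784, -0.2448, 4.7750)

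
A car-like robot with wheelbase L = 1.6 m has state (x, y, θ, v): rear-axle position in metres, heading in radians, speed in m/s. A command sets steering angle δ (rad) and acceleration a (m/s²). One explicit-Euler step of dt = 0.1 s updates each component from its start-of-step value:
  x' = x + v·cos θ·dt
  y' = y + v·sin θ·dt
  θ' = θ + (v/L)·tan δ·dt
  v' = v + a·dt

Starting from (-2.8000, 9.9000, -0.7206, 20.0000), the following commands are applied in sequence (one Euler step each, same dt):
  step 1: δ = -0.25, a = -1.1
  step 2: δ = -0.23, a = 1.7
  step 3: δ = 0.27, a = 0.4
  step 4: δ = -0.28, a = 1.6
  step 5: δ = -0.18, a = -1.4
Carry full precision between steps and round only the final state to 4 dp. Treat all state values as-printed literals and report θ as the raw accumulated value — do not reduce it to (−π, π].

after step 1 (δ=-0.25, a=-1.1): (-1.297180, 8.580329, -1.039777, 19.890000)
after step 2 (δ=-0.23, a=1.7): (-0.289926, 6.865231, -1.330847, 20.060000)
after step 3 (δ=0.27, a=0.4): (0.186807, 4.916703, -0.983861, 20.100000)
after step 4 (δ=-0.28, a=1.6): (1.299968, 3.243092, -1.345101, 20.260000)
after step 5 (δ=-0.18, a=-1.4): (1.753354, 1.268474, -1.575520, 20.120000)

(1.7534, 1.2685, -1.5755, 20.1200)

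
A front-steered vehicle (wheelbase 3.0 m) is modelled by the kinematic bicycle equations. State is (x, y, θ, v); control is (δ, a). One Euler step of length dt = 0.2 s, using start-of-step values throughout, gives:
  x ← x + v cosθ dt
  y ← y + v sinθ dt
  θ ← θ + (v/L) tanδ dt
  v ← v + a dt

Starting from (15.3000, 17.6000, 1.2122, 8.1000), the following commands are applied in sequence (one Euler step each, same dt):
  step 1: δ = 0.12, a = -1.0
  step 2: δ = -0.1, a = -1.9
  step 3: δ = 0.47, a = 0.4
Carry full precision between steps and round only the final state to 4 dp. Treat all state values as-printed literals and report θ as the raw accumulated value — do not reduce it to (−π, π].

(16.8362, 22.0441, 1.4791, 7.6000)

after step 1 (δ=0.12, a=-1.0): (15.868556, 19.116952, 1.277313, 7.900000)
after step 2 (δ=-0.1, a=-1.9): (16.325631, 20.629395, 1.224470, 7.520000)
after step 3 (δ=0.47, a=0.4): (16.836156, 22.044096, 1.479130, 7.600000)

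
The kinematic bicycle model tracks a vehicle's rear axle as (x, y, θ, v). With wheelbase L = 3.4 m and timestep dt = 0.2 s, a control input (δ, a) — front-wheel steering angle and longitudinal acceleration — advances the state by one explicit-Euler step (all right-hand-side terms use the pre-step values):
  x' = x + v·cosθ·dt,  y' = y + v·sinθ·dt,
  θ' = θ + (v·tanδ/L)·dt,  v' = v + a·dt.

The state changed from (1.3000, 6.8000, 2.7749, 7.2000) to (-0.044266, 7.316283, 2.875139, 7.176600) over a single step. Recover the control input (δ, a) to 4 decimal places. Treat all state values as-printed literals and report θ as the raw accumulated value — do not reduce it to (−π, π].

a = (v'−v)/dt = (-0.023400)/0.2 = -0.1170
Δθ = θ'−θ = 0.100239;  (v·dt/L) = 7.2000·0.2/3.4 = 0.423529
tan δ = Δθ·L/(v·dt) = 0.236675  →  δ = 0.2324

δ = 0.2324, a = -0.1170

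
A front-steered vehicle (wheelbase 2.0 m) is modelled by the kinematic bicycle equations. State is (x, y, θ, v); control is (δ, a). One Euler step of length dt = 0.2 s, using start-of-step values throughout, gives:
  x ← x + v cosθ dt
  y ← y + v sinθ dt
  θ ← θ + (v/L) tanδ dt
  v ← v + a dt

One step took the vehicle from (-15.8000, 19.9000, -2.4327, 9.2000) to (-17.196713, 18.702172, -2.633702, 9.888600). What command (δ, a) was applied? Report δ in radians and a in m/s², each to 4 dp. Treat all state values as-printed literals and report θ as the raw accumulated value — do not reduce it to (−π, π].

δ = -0.2151, a = 3.4430

a = (v'−v)/dt = (0.688600)/0.2 = 3.4430
Δθ = θ'−θ = -0.201002;  (v·dt/L) = 9.2000·0.2/2.0 = 0.920000
tan δ = Δθ·L/(v·dt) = -0.218480  →  δ = -0.2151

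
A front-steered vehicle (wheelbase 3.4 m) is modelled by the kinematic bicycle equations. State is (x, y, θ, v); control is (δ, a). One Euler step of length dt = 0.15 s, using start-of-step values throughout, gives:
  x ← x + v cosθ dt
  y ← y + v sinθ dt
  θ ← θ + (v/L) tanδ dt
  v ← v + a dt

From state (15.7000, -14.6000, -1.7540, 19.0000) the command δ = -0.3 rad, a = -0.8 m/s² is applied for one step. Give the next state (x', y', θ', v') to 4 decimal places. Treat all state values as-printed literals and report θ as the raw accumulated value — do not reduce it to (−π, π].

(15.1808, -17.4023, -2.0133, 18.8800)

x' = 15.7000 + 19.0000·cos(-1.7540)·0.15 = 15.1808
y' = -14.6000 + 19.0000·sin(-1.7540)·0.15 = -17.4023
θ' = -1.7540 + (19.0000/3.4)·tan(-0.3)·0.15 = -2.0133
v' = 19.0000 − 0.8000·0.15 = 18.8800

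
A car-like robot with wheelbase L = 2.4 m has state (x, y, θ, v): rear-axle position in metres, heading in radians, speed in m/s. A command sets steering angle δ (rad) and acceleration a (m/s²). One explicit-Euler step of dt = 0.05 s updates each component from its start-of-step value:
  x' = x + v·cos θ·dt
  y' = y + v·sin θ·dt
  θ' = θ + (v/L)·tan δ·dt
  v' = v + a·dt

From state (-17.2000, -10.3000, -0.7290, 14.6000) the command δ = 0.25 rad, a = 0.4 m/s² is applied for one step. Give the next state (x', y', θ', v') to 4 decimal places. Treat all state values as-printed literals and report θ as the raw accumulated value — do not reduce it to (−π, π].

x' = -17.2000 + 14.6000·cos(-0.7290)·0.05 = -16.6555
y' = -10.3000 + 14.6000·sin(-0.7290)·0.05 = -10.7863
θ' = -0.7290 + (14.6000/2.4)·tan(0.25)·0.05 = -0.6513
v' = 14.6000 + 0.4000·0.05 = 14.6200

(-16.6555, -10.7863, -0.6513, 14.6200)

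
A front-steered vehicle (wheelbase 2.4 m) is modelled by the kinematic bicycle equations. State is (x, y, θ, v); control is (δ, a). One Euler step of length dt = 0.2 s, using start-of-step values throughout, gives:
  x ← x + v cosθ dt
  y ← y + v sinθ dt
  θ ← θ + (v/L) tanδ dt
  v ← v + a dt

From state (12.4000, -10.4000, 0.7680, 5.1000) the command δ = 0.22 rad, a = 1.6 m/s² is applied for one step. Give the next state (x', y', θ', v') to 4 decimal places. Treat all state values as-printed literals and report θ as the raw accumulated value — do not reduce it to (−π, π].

x' = 12.4000 + 5.1000·cos(0.7680)·0.2 = 13.1337
y' = -10.4000 + 5.1000·sin(0.7680)·0.2 = -9.6914
θ' = 0.7680 + (5.1000/2.4)·tan(0.22)·0.2 = 0.8630
v' = 5.1000 + 1.6000·0.2 = 5.4200

(13.1337, -9.6914, 0.8630, 5.4200)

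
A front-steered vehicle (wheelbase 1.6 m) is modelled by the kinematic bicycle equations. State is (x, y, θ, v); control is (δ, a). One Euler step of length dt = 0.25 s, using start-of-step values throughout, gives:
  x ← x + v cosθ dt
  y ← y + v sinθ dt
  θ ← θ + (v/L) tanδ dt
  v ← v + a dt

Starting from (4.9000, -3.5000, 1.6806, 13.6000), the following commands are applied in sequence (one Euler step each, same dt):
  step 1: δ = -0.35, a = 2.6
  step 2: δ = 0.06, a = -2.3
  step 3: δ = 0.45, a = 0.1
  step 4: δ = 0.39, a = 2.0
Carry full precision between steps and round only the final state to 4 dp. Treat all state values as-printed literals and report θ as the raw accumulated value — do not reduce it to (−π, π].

after step 1 (δ=-0.35, a=2.6): (4.527417, -0.120476, 0.904914, 14.250000)
after step 2 (δ=0.06, a=-2.3): (6.728162, 2.680975, 1.038669, 13.675000)
after step 3 (δ=0.45, a=0.1): (8.462726, 5.627013, 2.070822, 13.700000)
after step 4 (δ=0.39, a=2.0): (6.820617, 8.632692, 2.950736, 14.200000)

(6.8206, 8.6327, 2.9507, 14.2000)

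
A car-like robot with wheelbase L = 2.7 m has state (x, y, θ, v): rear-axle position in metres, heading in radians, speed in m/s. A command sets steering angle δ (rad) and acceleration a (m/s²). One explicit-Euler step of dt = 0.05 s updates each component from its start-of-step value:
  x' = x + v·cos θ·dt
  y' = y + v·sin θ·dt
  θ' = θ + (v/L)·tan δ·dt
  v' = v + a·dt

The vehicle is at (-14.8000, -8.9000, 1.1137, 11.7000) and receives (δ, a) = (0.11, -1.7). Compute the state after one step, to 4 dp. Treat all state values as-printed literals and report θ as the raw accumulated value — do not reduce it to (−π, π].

(-14.5418, -8.3751, 1.1376, 11.6150)

x' = -14.8000 + 11.7000·cos(1.1137)·0.05 = -14.5418
y' = -8.9000 + 11.7000·sin(1.1137)·0.05 = -8.3751
θ' = 1.1137 + (11.7000/2.7)·tan(0.11)·0.05 = 1.1376
v' = 11.7000 − 1.7000·0.05 = 11.6150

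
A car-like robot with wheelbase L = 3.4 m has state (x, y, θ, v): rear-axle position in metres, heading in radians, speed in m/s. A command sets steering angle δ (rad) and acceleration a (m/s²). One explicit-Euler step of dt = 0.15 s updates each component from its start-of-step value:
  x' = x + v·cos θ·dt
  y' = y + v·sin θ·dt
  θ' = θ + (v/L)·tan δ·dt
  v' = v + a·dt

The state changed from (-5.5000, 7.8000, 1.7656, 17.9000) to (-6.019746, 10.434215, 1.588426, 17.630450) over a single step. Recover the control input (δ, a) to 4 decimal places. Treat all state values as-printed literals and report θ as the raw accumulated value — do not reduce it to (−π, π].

a = (v'−v)/dt = (-0.269550)/0.15 = -1.7970
Δθ = θ'−θ = -0.177174;  (v·dt/L) = 17.9000·0.15/3.4 = 0.789706
tan δ = Δθ·L/(v·dt) = -0.224354  →  δ = -0.2207

δ = -0.2207, a = -1.7970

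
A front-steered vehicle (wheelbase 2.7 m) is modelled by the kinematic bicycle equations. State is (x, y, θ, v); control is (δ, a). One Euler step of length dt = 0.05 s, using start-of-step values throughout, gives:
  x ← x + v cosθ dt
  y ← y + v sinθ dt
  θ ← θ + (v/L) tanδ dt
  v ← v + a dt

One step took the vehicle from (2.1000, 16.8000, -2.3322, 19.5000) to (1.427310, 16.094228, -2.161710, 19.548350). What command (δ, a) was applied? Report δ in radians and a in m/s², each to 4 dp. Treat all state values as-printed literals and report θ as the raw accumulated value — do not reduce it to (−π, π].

a = (v'−v)/dt = (0.048350)/0.05 = 0.9670
Δθ = θ'−θ = 0.170490;  (v·dt/L) = 19.5000·0.05/2.7 = 0.361111
tan δ = Δθ·L/(v·dt) = 0.472126  →  δ = 0.4411

δ = 0.4411, a = 0.9670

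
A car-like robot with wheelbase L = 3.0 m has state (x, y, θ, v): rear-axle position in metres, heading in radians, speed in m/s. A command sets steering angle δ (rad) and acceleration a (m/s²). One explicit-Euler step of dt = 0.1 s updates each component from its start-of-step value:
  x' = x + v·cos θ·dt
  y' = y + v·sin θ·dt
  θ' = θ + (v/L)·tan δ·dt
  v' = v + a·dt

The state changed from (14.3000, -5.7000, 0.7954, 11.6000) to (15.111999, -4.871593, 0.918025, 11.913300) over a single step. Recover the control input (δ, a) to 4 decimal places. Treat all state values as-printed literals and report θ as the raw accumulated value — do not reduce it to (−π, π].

δ = 0.3071, a = 3.1330

a = (v'−v)/dt = (0.313300)/0.1 = 3.1330
Δθ = θ'−θ = 0.122625;  (v·dt/L) = 11.6000·0.1/3.0 = 0.386667
tan δ = Δθ·L/(v·dt) = 0.317134  →  δ = 0.3071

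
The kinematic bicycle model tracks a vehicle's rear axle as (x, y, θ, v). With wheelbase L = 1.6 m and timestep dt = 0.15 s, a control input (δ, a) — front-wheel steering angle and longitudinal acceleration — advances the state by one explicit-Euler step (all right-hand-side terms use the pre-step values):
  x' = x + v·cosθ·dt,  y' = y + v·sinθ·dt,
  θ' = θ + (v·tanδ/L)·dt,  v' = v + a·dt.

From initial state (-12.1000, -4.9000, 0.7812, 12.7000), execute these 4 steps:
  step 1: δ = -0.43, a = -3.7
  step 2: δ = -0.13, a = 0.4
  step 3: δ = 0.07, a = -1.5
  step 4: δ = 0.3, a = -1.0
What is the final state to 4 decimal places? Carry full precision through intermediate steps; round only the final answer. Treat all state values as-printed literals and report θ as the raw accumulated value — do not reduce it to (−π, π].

(-5.3796, -2.6785, 0.5139, 11.8300)

after step 1 (δ=-0.43, a=-3.7): (-10.747318, -3.558629, 0.235154, 12.145000)
after step 2 (δ=-0.13, a=0.4): (-8.975706, -3.134173, 0.086298, 12.205000)
after step 3 (δ=0.07, a=-1.5): (-7.151769, -2.976380, 0.166524, 11.980000)
after step 4 (δ=0.3, a=-1.0): (-5.379627, -2.678517, 0.513947, 11.830000)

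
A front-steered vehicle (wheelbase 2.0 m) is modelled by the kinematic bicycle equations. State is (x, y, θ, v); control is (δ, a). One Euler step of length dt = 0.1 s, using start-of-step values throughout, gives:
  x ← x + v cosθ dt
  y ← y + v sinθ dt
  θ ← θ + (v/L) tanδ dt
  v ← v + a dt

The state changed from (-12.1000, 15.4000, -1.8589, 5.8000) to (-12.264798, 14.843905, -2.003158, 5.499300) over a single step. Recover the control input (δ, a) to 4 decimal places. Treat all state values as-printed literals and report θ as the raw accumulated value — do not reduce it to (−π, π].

δ = -0.4616, a = -3.0070

a = (v'−v)/dt = (-0.300700)/0.1 = -3.0070
Δθ = θ'−θ = -0.144258;  (v·dt/L) = 5.8000·0.1/2.0 = 0.290000
tan δ = Δθ·L/(v·dt) = -0.497441  →  δ = -0.4616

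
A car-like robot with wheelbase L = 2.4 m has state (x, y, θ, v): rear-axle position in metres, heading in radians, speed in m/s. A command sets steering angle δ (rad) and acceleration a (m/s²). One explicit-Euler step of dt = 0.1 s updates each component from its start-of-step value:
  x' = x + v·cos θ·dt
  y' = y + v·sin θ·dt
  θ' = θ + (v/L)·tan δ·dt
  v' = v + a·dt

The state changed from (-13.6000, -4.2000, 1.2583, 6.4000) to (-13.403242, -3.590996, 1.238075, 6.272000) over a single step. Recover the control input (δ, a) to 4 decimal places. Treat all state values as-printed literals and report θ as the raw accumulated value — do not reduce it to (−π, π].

δ = -0.0757, a = -1.2800

a = (v'−v)/dt = (-0.128000)/0.1 = -1.2800
Δθ = θ'−θ = -0.020225;  (v·dt/L) = 6.4000·0.1/2.4 = 0.266667
tan δ = Δθ·L/(v·dt) = -0.075844  →  δ = -0.0757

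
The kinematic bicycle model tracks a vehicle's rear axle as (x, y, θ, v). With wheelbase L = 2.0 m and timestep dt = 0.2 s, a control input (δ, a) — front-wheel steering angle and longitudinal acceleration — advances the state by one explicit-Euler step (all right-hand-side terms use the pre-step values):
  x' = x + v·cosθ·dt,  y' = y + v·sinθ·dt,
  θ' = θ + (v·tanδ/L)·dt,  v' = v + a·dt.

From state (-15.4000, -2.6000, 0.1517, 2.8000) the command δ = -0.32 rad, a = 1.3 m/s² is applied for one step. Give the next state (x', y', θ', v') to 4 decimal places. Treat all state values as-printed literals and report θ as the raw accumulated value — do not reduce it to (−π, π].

x' = -15.4000 + 2.8000·cos(0.1517)·0.2 = -14.8464
y' = -2.6000 + 2.8000·sin(0.1517)·0.2 = -2.5154
θ' = 0.1517 + (2.8000/2.0)·tan(-0.32)·0.2 = 0.0589
v' = 2.8000 + 1.3000·0.2 = 3.0600

(-14.8464, -2.5154, 0.0589, 3.0600)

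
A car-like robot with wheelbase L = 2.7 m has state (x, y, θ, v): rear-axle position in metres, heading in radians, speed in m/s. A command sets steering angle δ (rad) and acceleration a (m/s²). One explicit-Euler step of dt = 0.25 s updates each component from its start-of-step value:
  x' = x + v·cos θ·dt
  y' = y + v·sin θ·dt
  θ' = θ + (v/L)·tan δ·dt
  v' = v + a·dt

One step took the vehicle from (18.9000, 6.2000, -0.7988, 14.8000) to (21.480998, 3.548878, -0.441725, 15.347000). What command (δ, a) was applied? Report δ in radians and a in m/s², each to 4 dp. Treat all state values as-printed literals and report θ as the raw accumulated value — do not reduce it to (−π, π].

a = (v'−v)/dt = (0.547000)/0.25 = 2.1880
Δθ = θ'−θ = 0.357075;  (v·dt/L) = 14.8000·0.25/2.7 = 1.370370
tan δ = Δθ·L/(v·dt) = 0.260568  →  δ = 0.2549

δ = 0.2549, a = 2.1880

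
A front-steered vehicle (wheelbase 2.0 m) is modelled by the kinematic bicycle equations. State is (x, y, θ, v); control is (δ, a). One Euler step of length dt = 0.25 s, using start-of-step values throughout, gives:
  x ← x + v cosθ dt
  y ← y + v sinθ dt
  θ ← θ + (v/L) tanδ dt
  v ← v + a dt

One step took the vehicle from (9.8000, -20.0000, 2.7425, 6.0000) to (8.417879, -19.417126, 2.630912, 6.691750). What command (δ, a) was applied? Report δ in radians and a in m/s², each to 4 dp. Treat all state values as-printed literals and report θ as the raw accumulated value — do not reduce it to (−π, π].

a = (v'−v)/dt = (0.691750)/0.25 = 2.7670
Δθ = θ'−θ = -0.111588;  (v·dt/L) = 6.0000·0.25/2.0 = 0.750000
tan δ = Δθ·L/(v·dt) = -0.148784  →  δ = -0.1477

δ = -0.1477, a = 2.7670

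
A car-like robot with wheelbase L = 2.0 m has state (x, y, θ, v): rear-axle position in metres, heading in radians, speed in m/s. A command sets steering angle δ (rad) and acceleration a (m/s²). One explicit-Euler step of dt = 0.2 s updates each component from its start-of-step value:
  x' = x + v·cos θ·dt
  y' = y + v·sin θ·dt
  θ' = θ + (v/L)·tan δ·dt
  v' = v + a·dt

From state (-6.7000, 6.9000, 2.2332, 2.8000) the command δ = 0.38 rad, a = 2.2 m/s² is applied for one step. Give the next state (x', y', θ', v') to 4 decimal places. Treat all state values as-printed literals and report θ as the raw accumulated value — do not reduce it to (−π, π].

(-7.0444, 7.3416, 2.3450, 3.2400)

x' = -6.7000 + 2.8000·cos(2.2332)·0.2 = -7.0444
y' = 6.9000 + 2.8000·sin(2.2332)·0.2 = 7.3416
θ' = 2.2332 + (2.8000/2.0)·tan(0.38)·0.2 = 2.3450
v' = 2.8000 + 2.2000·0.2 = 3.2400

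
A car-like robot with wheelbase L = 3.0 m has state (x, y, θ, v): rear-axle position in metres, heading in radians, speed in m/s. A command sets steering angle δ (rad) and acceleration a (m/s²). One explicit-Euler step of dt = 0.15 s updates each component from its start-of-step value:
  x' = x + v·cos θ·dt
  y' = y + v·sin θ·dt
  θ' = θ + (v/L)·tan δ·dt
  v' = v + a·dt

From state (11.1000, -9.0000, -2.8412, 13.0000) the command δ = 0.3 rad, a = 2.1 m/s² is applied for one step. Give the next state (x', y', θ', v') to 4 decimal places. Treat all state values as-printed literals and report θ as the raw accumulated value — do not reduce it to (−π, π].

x' = 11.1000 + 13.0000·cos(-2.8412)·0.15 = 9.2373
y' = -9.0000 + 13.0000·sin(-2.8412)·0.15 = -9.5770
θ' = -2.8412 + (13.0000/3.0)·tan(0.3)·0.15 = -2.6401
v' = 13.0000 + 2.1000·0.15 = 13.3150

(9.2373, -9.5770, -2.6401, 13.3150)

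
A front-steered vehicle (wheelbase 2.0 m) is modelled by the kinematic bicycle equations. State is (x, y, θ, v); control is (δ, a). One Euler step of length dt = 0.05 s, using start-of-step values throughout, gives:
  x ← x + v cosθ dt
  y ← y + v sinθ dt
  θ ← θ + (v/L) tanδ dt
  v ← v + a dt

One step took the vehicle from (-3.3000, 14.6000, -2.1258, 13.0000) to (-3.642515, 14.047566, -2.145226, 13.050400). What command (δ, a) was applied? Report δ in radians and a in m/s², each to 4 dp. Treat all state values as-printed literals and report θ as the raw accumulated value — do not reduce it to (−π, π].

a = (v'−v)/dt = (0.050400)/0.05 = 1.0080
Δθ = θ'−θ = -0.019426;  (v·dt/L) = 13.0000·0.05/2.0 = 0.325000
tan δ = Δθ·L/(v·dt) = -0.059772  →  δ = -0.0597

δ = -0.0597, a = 1.0080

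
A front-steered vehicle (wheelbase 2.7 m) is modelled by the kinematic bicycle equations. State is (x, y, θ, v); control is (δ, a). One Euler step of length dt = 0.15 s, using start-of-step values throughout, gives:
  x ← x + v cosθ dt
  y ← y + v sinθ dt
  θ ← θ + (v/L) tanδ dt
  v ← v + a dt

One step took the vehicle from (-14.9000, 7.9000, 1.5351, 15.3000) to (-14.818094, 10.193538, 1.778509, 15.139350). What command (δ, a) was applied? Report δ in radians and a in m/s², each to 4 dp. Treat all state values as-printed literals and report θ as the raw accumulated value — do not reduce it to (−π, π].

a = (v'−v)/dt = (-0.160650)/0.15 = -1.0710
Δθ = θ'−θ = 0.243409;  (v·dt/L) = 15.3000·0.15/2.7 = 0.850000
tan δ = Δθ·L/(v·dt) = 0.286364  →  δ = 0.2789

δ = 0.2789, a = -1.0710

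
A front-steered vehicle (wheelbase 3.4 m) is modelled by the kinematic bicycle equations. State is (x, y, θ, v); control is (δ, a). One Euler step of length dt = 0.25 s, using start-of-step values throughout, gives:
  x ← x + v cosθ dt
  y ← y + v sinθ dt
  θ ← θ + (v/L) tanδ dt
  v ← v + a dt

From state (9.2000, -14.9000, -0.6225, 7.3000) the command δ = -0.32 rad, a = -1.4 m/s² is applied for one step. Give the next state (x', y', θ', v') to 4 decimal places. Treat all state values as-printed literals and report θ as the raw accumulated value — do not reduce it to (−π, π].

(10.6827, -15.9641, -0.8004, 6.9500)

x' = 9.2000 + 7.3000·cos(-0.6225)·0.25 = 10.6827
y' = -14.9000 + 7.3000·sin(-0.6225)·0.25 = -15.9641
θ' = -0.6225 + (7.3000/3.4)·tan(-0.32)·0.25 = -0.8004
v' = 7.3000 − 1.4000·0.25 = 6.9500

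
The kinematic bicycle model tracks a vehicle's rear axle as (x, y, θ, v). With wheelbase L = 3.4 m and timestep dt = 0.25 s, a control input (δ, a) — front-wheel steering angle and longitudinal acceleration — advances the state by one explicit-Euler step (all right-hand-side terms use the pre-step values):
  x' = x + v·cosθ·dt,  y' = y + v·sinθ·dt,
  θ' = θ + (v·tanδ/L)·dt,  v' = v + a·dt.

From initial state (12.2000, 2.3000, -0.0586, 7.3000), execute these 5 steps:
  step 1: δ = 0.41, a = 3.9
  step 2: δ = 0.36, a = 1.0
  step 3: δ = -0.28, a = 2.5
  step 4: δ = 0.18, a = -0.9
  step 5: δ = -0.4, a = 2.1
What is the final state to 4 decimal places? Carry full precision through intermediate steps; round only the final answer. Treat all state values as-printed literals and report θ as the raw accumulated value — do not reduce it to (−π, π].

(22.3488, 4.6534, 0.0684, 9.4500)

after step 1 (δ=0.41, a=3.9): (14.021867, 2.193116, 0.174695, 8.275000)
after step 2 (δ=0.36, a=1.0): (16.059130, 2.552680, 0.403719, 8.525000)
after step 3 (δ=-0.28, a=2.5): (18.019041, 3.389923, 0.223469, 9.150000)
after step 4 (δ=0.18, a=-0.9): (20.249661, 3.896865, 0.345897, 8.925000)
after step 5 (δ=-0.4, a=2.1): (22.348758, 4.653350, 0.068439, 9.450000)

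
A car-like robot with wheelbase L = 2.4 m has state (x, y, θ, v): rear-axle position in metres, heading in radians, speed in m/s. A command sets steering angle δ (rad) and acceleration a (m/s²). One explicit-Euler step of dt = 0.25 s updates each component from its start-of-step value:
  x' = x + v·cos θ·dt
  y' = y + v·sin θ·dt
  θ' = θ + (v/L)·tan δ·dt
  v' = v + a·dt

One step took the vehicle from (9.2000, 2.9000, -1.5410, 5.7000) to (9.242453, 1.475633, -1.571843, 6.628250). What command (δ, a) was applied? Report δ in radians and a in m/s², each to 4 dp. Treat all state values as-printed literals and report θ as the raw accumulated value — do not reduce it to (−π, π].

a = (v'−v)/dt = (0.928250)/0.25 = 3.7130
Δθ = θ'−θ = -0.030843;  (v·dt/L) = 5.7000·0.25/2.4 = 0.593750
tan δ = Δθ·L/(v·dt) = -0.051946  →  δ = -0.0519

δ = -0.0519, a = 3.7130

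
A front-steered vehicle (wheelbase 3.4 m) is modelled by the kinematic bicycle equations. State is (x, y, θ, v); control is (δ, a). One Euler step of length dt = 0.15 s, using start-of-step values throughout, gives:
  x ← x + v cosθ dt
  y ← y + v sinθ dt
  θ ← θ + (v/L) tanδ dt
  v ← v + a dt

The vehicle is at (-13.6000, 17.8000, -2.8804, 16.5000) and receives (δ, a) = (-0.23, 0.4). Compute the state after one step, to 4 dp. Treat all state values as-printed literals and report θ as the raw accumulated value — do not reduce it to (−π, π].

(-15.9911, 17.1609, -3.0508, 16.5600)

x' = -13.6000 + 16.5000·cos(-2.8804)·0.15 = -15.9911
y' = 17.8000 + 16.5000·sin(-2.8804)·0.15 = 17.1609
θ' = -2.8804 + (16.5000/3.4)·tan(-0.23)·0.15 = -3.0508
v' = 16.5000 + 0.4000·0.15 = 16.5600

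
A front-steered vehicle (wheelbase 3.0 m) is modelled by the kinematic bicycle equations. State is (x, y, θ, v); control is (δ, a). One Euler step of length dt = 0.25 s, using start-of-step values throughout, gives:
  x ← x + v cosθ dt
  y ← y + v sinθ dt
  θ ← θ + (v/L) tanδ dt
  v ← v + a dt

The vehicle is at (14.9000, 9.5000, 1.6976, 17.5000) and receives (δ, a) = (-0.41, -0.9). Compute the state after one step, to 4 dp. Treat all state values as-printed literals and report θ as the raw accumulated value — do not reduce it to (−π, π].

(14.3467, 13.8399, 1.0638, 17.2750)

x' = 14.9000 + 17.5000·cos(1.6976)·0.25 = 14.3467
y' = 9.5000 + 17.5000·sin(1.6976)·0.25 = 13.8399
θ' = 1.6976 + (17.5000/3.0)·tan(-0.41)·0.25 = 1.0638
v' = 17.5000 − 0.9000·0.25 = 17.2750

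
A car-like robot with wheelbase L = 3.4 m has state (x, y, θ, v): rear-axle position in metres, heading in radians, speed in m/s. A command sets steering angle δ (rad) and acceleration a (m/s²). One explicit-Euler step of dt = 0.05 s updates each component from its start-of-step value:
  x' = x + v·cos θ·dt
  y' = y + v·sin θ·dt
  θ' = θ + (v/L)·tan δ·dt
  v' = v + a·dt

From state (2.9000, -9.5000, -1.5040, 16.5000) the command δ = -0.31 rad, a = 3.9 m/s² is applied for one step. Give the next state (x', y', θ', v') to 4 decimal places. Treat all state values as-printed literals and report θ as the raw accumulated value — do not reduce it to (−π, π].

x' = 2.9000 + 16.5000·cos(-1.5040)·0.05 = 2.9551
y' = -9.5000 + 16.5000·sin(-1.5040)·0.05 = -10.3232
θ' = -1.5040 + (16.5000/3.4)·tan(-0.31)·0.05 = -1.5817
v' = 16.5000 + 3.9000·0.05 = 16.6950

(2.9551, -10.3232, -1.5817, 16.6950)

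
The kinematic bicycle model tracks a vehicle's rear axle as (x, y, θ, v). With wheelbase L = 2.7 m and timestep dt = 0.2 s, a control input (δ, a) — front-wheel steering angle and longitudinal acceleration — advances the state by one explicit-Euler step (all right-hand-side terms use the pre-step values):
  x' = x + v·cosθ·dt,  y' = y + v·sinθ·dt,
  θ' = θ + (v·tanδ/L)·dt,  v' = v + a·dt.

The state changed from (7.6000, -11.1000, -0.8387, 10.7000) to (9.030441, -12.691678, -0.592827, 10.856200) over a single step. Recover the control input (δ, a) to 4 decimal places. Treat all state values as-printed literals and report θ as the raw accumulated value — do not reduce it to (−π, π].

δ = 0.3008, a = 0.7810

a = (v'−v)/dt = (0.156200)/0.2 = 0.7810
Δθ = θ'−θ = 0.245873;  (v·dt/L) = 10.7000·0.2/2.7 = 0.792593
tan δ = Δθ·L/(v·dt) = 0.310214  →  δ = 0.3008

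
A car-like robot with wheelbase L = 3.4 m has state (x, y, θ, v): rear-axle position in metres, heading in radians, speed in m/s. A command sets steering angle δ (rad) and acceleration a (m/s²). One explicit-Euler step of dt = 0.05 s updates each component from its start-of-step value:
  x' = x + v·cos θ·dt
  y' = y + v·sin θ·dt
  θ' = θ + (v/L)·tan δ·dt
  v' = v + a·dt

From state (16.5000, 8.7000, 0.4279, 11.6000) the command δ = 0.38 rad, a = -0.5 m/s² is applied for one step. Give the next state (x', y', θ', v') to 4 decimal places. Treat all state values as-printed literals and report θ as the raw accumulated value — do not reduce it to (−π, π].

x' = 16.5000 + 11.6000·cos(0.4279)·0.05 = 17.0277
y' = 8.7000 + 11.6000·sin(0.4279)·0.05 = 8.9407
θ' = 0.4279 + (11.6000/3.4)·tan(0.38)·0.05 = 0.4960
v' = 11.6000 − 0.5000·0.05 = 11.5750

(17.0277, 8.9407, 0.4960, 11.5750)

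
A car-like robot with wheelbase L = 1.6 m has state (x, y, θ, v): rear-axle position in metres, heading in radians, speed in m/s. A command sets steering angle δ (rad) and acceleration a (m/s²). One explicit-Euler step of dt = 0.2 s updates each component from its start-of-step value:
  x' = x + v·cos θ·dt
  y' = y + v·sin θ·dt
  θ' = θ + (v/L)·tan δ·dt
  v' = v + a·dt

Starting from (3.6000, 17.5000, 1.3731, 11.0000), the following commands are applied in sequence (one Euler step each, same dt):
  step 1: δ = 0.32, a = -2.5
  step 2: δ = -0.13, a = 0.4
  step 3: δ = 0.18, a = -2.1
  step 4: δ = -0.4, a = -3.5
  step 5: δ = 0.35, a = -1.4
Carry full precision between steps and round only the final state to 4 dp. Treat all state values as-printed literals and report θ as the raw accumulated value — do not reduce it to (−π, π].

after step 1 (δ=0.32, a=-2.5): (4.032104, 19.657148, 1.828760, 10.500000)
after step 2 (δ=-0.13, a=0.4): (3.496368, 21.687661, 1.657168, 10.580000)
after step 3 (δ=0.18, a=-2.1): (3.313833, 23.795774, 1.897822, 10.160000)
after step 4 (δ=-0.4, a=-3.5): (2.661098, 25.720081, 1.360875, 9.460000)
after step 5 (δ=0.35, a=-1.4): (3.055358, 27.570547, 1.792521, 9.180000)

(3.0554, 27.5705, 1.7925, 9.1800)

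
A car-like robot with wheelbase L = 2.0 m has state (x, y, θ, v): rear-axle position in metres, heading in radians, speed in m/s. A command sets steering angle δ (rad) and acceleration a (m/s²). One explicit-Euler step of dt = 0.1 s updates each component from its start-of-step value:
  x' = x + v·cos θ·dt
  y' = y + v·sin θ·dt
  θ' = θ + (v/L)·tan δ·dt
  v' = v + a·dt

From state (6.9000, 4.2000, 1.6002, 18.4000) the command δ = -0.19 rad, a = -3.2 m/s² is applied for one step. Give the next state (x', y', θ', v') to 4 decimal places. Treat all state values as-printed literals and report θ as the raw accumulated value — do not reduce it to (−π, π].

(6.8459, 6.0392, 1.4233, 18.0800)

x' = 6.9000 + 18.4000·cos(1.6002)·0.1 = 6.8459
y' = 4.2000 + 18.4000·sin(1.6002)·0.1 = 6.0392
θ' = 1.6002 + (18.4000/2.0)·tan(-0.19)·0.1 = 1.4233
v' = 18.4000 − 3.2000·0.1 = 18.0800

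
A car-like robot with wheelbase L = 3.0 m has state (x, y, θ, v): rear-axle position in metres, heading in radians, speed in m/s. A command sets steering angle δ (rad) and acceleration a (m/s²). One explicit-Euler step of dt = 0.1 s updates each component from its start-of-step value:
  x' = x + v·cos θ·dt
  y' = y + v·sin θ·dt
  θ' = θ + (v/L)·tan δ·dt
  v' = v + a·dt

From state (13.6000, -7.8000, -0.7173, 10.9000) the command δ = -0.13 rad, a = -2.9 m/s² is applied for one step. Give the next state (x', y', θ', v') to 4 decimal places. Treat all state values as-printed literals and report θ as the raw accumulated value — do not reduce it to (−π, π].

(14.4214, -8.5165, -0.7648, 10.6100)

x' = 13.6000 + 10.9000·cos(-0.7173)·0.1 = 14.4214
y' = -7.8000 + 10.9000·sin(-0.7173)·0.1 = -8.5165
θ' = -0.7173 + (10.9000/3.0)·tan(-0.13)·0.1 = -0.7648
v' = 10.9000 − 2.9000·0.1 = 10.6100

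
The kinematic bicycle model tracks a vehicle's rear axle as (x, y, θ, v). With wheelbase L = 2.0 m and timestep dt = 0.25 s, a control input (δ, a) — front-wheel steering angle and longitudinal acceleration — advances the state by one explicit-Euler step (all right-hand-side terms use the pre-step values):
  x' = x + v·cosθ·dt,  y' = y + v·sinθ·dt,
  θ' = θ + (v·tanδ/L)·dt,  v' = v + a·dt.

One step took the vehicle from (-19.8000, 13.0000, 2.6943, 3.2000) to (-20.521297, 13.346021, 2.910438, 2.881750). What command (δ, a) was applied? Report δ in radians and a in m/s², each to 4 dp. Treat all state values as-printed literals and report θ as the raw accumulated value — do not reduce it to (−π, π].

δ = 0.4954, a = -1.2730

a = (v'−v)/dt = (-0.318250)/0.25 = -1.2730
Δθ = θ'−θ = 0.216138;  (v·dt/L) = 3.2000·0.25/2.0 = 0.400000
tan δ = Δθ·L/(v·dt) = 0.540345  →  δ = 0.4954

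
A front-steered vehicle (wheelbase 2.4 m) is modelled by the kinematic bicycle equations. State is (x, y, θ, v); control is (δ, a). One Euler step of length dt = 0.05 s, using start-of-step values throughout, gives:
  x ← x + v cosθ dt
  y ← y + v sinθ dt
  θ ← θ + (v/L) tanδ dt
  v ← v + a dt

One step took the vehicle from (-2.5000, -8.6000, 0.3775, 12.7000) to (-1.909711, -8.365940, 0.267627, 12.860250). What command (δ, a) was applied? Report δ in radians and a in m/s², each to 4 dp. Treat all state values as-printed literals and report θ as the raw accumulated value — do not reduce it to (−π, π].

δ = -0.3936, a = 3.2050

a = (v'−v)/dt = (0.160250)/0.05 = 3.2050
Δθ = θ'−θ = -0.109873;  (v·dt/L) = 12.7000·0.05/2.4 = 0.264583
tan δ = Δθ·L/(v·dt) = -0.415268  →  δ = -0.3936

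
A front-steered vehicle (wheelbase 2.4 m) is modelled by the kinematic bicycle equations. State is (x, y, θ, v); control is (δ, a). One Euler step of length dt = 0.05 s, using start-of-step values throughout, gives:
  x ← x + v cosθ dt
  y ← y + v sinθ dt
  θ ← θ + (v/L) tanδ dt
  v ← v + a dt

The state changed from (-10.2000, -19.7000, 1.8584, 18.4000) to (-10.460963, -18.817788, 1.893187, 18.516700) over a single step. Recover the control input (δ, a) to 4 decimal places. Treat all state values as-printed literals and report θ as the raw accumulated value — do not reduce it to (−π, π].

a = (v'−v)/dt = (0.116700)/0.05 = 2.3340
Δθ = θ'−θ = 0.034787;  (v·dt/L) = 18.4000·0.05/2.4 = 0.383333
tan δ = Δθ·L/(v·dt) = 0.090749  →  δ = 0.0905

δ = 0.0905, a = 2.3340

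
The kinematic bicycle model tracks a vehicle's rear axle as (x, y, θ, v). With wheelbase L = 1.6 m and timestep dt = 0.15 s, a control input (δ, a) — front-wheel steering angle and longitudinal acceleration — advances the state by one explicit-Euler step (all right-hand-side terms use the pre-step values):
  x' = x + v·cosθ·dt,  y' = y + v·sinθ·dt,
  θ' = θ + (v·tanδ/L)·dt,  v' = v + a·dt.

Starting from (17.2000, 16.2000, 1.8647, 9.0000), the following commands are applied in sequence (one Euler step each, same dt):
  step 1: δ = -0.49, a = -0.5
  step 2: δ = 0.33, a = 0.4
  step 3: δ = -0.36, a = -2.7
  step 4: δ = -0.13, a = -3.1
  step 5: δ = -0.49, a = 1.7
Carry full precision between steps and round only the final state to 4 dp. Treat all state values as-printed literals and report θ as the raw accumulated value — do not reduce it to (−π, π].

(17.4307, 22.5813, 0.8732, 8.3700)

after step 1 (δ=-0.49, a=-0.5): (16.808918, 17.492112, 1.414654, 8.925000)
after step 2 (δ=0.33, a=0.4): (17.017105, 18.814576, 1.701251, 8.985000)
after step 3 (δ=-0.36, a=-2.7): (16.841783, 20.150874, 1.384190, 8.580000)
after step 4 (δ=-0.13, a=-3.1): (17.080554, 21.415531, 1.279028, 8.115000)
after step 5 (δ=-0.49, a=1.7): (17.430691, 22.581336, 0.873237, 8.370000)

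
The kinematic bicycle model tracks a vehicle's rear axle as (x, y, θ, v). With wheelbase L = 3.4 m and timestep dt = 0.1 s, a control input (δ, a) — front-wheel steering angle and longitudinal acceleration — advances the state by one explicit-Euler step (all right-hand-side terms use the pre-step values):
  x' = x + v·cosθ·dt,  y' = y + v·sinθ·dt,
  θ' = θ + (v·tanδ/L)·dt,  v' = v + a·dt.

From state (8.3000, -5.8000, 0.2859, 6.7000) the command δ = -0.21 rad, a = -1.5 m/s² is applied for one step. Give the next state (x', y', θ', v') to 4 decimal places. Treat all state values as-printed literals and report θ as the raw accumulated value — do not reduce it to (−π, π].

(8.9428, -5.6110, 0.2439, 6.5500)

x' = 8.3000 + 6.7000·cos(0.2859)·0.1 = 8.9428
y' = -5.8000 + 6.7000·sin(0.2859)·0.1 = -5.6110
θ' = 0.2859 + (6.7000/3.4)·tan(-0.21)·0.1 = 0.2439
v' = 6.7000 − 1.5000·0.1 = 6.5500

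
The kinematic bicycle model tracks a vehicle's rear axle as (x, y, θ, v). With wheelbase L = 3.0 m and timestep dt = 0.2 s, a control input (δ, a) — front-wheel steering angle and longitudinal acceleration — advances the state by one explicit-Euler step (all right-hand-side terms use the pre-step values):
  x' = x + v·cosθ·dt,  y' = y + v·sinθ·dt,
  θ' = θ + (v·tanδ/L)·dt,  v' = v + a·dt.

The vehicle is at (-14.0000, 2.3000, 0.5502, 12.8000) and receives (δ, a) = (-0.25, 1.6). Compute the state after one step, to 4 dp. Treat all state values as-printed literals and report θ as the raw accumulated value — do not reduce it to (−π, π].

x' = -14.0000 + 12.8000·cos(0.5502)·0.2 = -11.8178
y' = 2.3000 + 12.8000·sin(0.5502)·0.2 = 3.6385
θ' = 0.5502 + (12.8000/3.0)·tan(-0.25)·0.2 = 0.3323
v' = 12.8000 + 1.6000·0.2 = 13.1200

(-11.8178, 3.6385, 0.3323, 13.1200)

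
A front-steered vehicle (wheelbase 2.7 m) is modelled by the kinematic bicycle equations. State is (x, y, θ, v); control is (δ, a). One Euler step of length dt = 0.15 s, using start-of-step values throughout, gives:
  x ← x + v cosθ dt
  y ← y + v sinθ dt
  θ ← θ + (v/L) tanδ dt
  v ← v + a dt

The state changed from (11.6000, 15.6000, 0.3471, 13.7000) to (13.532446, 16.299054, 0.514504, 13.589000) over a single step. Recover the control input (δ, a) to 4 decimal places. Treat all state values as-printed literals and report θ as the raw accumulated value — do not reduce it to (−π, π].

a = (v'−v)/dt = (-0.111000)/0.15 = -0.7400
Δθ = θ'−θ = 0.167404;  (v·dt/L) = 13.7000·0.15/2.7 = 0.761111
tan δ = Δθ·L/(v·dt) = 0.219947  →  δ = 0.2165

δ = 0.2165, a = -0.7400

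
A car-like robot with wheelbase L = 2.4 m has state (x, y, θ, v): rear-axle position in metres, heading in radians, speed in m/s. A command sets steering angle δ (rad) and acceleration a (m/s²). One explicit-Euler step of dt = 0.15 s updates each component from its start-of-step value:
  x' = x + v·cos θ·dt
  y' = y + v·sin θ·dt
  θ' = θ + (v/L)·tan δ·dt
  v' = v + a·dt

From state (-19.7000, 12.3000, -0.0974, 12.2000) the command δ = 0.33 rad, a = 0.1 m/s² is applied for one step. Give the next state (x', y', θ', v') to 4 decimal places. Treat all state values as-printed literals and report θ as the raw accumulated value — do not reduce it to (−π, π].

x' = -19.7000 + 12.2000·cos(-0.0974)·0.15 = -17.8787
y' = 12.3000 + 12.2000·sin(-0.0974)·0.15 = 12.1220
θ' = -0.0974 + (12.2000/2.4)·tan(0.33)·0.15 = 0.1638
v' = 12.2000 + 0.1000·0.15 = 12.2150

(-17.8787, 12.1220, 0.1638, 12.2150)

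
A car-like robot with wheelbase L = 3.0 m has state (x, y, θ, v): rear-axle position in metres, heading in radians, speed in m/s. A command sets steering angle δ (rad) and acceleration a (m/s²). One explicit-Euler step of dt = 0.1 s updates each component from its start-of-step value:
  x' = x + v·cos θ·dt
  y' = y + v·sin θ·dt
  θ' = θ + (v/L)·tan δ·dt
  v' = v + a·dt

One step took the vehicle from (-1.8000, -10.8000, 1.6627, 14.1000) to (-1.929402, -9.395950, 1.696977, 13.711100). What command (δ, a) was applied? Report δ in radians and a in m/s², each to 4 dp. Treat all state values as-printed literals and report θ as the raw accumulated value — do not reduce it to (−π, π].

a = (v'−v)/dt = (-0.388900)/0.1 = -3.8890
Δθ = θ'−θ = 0.034277;  (v·dt/L) = 14.1000·0.1/3.0 = 0.470000
tan δ = Δθ·L/(v·dt) = 0.072930  →  δ = 0.0728

δ = 0.0728, a = -3.8890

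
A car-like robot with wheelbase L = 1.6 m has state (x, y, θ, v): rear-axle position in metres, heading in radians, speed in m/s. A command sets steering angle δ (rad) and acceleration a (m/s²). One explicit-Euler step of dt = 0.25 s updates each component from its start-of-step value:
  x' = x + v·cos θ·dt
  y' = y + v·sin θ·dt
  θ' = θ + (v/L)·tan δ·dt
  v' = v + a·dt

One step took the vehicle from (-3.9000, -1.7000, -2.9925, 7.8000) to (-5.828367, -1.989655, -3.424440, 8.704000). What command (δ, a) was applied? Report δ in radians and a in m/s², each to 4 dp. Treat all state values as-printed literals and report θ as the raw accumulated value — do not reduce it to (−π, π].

a = (v'−v)/dt = (0.904000)/0.25 = 3.6160
Δθ = θ'−θ = -0.431940;  (v·dt/L) = 7.8000·0.25/1.6 = 1.218750
tan δ = Δθ·L/(v·dt) = -0.354412  →  δ = -0.3406

δ = -0.3406, a = 3.6160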